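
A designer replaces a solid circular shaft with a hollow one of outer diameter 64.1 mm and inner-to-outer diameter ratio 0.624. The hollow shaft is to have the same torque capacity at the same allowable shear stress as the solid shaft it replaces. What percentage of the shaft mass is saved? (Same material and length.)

Equal τ_max and T ⇒ the solid shaft needs d_s³ = d_o³(1−k⁴), so d_s = 64.1·(1−0.624⁴)^(1/3) = 60.68 mm.
Area ratio A_h/A_s = d_o²(1−k²)/d_s² = (1−k²)/(1−k⁴)^(2/3) = 0.6814.
Mass saving = 1 − 0.6814 = 31.9 %.

31.9 %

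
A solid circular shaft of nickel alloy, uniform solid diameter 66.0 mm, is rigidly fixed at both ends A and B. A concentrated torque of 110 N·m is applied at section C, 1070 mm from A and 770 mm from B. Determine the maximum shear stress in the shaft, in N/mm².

With uniform GJ and both ends fixed, compatibility θ_AC = θ_CB gives T_A·a = T_B·b, together with T_A + T_B = T₀.
T_A = T₀·b/(a+b) = 110.0·770/1840 = 46.03 N·m; T_B = 63.97 N·m.
τ in each portion: τ_AC = 8.15×10^5 Pa, τ_CB = 1.13×10^6 Pa; maximum is in CB.
τ_max = T_CB·r/J = 63.97·0.0330/1.86×10^-6 = 1.133×10^6 Pa.

1.13 N/mm²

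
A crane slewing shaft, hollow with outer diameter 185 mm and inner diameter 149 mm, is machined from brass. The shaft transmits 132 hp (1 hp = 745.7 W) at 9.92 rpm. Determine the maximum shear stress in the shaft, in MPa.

ω = 2π·9.92/60 = 1.039 rad/s, so T = P/ω = 132×745.7 / 1.039 = 94750 N·m.
J = π(d_o⁴ − d_i⁴)/32 = π(0.185⁴ − 0.149⁴)/32 = 6.661×10^-5 m⁴.
τ_max = T·r/J = 94750 × 0.0925 / 6.661×10^-5 = 1.316×10^8 Pa.

132 MPa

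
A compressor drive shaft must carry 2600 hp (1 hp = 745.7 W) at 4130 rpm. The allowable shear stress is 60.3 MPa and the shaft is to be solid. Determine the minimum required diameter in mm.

ω = 2π·4130/60 = 432.5 rad/s, so T = P/ω = 2600×745.7 / 432.5 = 4483 N·m.
For a solid shaft τ_max = 16T/(πd³), so d = (16T/(π τ_allow))^(1/3) = (16·4483/(π·6.03×10^7))^(1/3) = 0.07234 m.

72.3 mm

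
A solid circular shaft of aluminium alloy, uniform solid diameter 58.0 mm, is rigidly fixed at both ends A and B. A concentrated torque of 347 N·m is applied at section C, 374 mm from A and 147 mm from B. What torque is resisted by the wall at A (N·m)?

With uniform GJ and both ends fixed, compatibility θ_AC = θ_CB gives T_A·a = T_B·b, together with T_A + T_B = T₀.
T_A = T₀·b/(a+b) = 347.0·147/521.0 = 97.91 N·m; T_B = 249.1 N·m.

97.9 N·m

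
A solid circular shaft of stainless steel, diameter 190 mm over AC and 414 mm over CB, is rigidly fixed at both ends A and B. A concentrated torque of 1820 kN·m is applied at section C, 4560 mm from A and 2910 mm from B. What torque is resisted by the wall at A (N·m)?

50100 N·m

Compatibility: T_A·a/J_AC = T_B·b/J_CB with T_A + T_B = T₀.
J_AC = 1.28×10^-4 m⁴, J_CB = 2.88×10^-3 m⁴, so T_A = T₀·(J_AC/a)/((J_AC/a)+(J_CB/b)) = 50110 N·m, T_B = 1.770e6 N·m.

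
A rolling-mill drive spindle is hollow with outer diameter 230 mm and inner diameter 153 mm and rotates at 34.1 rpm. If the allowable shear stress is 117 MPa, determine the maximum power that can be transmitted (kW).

803 kW

J = π(d_o⁴ − d_i⁴)/32 = π(0.230⁴ − 0.153⁴)/32 = 2.209×10^-4 m⁴.
T_max = τ_allow·J/r = 1.17×10^8 × 2.209×10^-4 / 0.115 = 224800 N·m.
ω = 2π·34.1/60 = 3.571 rad/s, so P_max = T_max·ω = 8.027×10^5 W.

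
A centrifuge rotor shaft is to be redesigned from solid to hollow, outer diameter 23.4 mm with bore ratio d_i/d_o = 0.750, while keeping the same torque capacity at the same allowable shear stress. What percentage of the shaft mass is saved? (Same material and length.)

43.6 %

Equal τ_max and T ⇒ the solid shaft needs d_s³ = d_o³(1−k⁴), so d_s = 23.4·(1−0.750⁴)^(1/3) = 20.61 mm.
Area ratio A_h/A_s = d_o²(1−k²)/d_s² = (1−k²)/(1−k⁴)^(2/3) = 0.5638.
Mass saving = 1 − 0.5638 = 43.6 %.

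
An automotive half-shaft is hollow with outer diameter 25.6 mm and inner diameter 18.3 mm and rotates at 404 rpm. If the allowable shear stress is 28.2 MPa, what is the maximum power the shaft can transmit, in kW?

J = π(d_o⁴ − d_i⁴)/32 = π(0.0256⁴ − 0.0183⁴)/32 = 3.116×10^-8 m⁴.
T_max = τ_allow·J/r = 2.82×10^7 × 3.116×10^-8 / 0.0128 = 68.64 N·m.
ω = 2π·404/60 = 42.31 rad/s, so P_max = T_max·ω = 2904 W.

2.90 kW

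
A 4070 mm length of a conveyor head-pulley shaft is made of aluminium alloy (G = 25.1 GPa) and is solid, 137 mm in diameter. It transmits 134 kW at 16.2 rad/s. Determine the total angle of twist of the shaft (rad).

0.0388 rad

ω = 16.2 rad/s, so T = P/ω = 134×10³ / 16.20 = 8272 N·m.
J = πd⁴/32 = π(0.137)⁴/32 = 3.458×10^-5 m⁴.
θ = T·L/(G·J) = 8272 × 4.07 / (25.1×10⁹ × 3.458×10^-5) = 0.03878 rad.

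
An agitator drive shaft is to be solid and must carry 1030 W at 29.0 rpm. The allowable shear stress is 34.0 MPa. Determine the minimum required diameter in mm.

37.0 mm

ω = 2π·29.0/60 = 3.037 rad/s, so T = P/ω = 1030 / 3.037 = 339.2 N·m.
For a solid shaft τ_max = 16T/(πd³), so d = (16T/(π τ_allow))^(1/3) = (16·339.2/(π·3.40×10^7))^(1/3) = 0.03704 m.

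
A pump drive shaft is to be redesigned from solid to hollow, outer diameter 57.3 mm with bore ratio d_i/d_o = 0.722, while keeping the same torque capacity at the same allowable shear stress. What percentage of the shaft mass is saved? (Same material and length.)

40.9 %

Equal τ_max and T ⇒ the solid shaft needs d_s³ = d_o³(1−k⁴), so d_s = 57.3·(1−0.722⁴)^(1/3) = 51.55 mm.
Area ratio A_h/A_s = d_o²(1−k²)/d_s² = (1−k²)/(1−k⁴)^(2/3) = 0.5914.
Mass saving = 1 − 0.5914 = 40.9 %.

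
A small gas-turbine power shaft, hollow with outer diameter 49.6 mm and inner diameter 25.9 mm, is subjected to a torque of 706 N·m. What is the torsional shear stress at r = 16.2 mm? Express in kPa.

J = π(d_o⁴ − d_i⁴)/32 = π(0.0496⁴ − 0.0259⁴)/32 = 5.500×10^-7 m⁴.
Shear stress varies linearly with radius: τ = T·r/J = 706.0 × 0.0162 / 5.500×10^-7 = 2.079×10^7 Pa.

20800 kPa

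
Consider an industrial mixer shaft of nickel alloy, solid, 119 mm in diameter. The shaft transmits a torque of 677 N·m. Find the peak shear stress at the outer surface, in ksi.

0.297 ksi

J = πd⁴/32 = π(0.119)⁴/32 = 1.969×10^-5 m⁴.
τ_max = T·r/J = 677.0 × 0.0595 / 1.969×10^-5 = 2.046×10^6 Pa.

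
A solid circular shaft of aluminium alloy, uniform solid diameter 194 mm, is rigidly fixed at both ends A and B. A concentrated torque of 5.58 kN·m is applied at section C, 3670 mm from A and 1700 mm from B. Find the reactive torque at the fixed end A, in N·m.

With uniform GJ and both ends fixed, compatibility θ_AC = θ_CB gives T_A·a = T_B·b, together with T_A + T_B = T₀.
T_A = T₀·b/(a+b) = 5580·1700/5370 = 1766 N·m; T_B = 3814 N·m.

1770 N·m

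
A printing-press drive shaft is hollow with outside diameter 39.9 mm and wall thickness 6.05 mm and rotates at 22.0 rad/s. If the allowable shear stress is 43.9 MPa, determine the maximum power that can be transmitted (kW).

9.21 kW

J = π(d_o⁴ − d_i⁴)/32 = π(0.0399⁴ − 0.0278⁴)/32 = 1.902×10^-7 m⁴.
T_max = τ_allow·J/r = 4.39×10^7 × 1.902×10^-7 / 0.0199 = 418.5 N·m.
ω = 22.0 rad/s, so P_max = T_max·ω = 9207 W.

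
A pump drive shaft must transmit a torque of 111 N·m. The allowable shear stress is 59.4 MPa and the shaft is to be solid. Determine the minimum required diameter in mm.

For a solid shaft τ_max = 16T/(πd³), so d = (16T/(π τ_allow))^(1/3) = (16·111.0/(π·5.94×10^7))^(1/3) = 0.02119 m.

21.2 mm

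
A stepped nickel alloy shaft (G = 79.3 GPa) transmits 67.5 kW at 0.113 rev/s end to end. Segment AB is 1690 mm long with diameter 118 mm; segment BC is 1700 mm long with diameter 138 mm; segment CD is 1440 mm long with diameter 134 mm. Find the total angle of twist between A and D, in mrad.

ω = 2π·0.113 = 0.7100 rad/s, so T = P/ω = 67.5×10³ / 0.7100 = 95070 N·m.
J_AB = π(0.118)⁴/32 = 1.90×10^-5 m⁴; J_BC = π(0.138)⁴/32 = 3.56×10^-5 m⁴; J_CD = π(0.134)⁴/32 = 3.17×10^-5 m⁴.
θ = (T/G)·Σ L_i/J_i = (95070/79.3×10⁹)·(1.69/1.90×10^-5 + 1.70/3.56×10^-5 + 1.44/3.17×10^-5) = 0.2182 rad.

218 mrad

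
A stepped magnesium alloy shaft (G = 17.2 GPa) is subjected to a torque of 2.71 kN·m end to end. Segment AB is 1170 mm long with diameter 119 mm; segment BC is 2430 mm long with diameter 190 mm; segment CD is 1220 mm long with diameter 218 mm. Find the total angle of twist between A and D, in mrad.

13.2 mrad

J_AB = π(0.119)⁴/32 = 1.97×10^-5 m⁴; J_BC = π(0.190)⁴/32 = 1.28×10^-4 m⁴; J_CD = π(0.218)⁴/32 = 2.22×10^-4 m⁴.
θ = (T/G)·Σ L_i/J_i = (2710/17.2×10⁹)·(1.17/1.97×10^-5 + 2.43/1.28×10^-4 + 1.22/2.22×10^-4) = 0.01322 rad.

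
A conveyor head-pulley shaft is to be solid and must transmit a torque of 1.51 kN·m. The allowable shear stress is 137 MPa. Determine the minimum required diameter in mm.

For a solid shaft τ_max = 16T/(πd³), so d = (16T/(π τ_allow))^(1/3) = (16·1510/(π·1.37×10^8))^(1/3) = 0.03829 m.

38.3 mm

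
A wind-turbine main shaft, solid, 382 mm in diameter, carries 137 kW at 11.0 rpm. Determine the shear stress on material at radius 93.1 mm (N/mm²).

ω = 2π·11.0/60 = 1.152 rad/s, so T = P/ω = 137×10³ / 1.152 = 118900 N·m.
J = πd⁴/32 = π(0.382)⁴/32 = 2.091×10^-3 m⁴.
Shear stress varies linearly with radius: τ = T·r/J = 118900 × 0.0931 / 2.091×10^-3 = 5.297×10^6 Pa.

5.30 N/mm²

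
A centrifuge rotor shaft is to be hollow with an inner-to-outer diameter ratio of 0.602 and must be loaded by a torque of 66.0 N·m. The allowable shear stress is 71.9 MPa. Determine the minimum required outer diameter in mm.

17.5 mm

For a hollow shaft with d_i/d_o = 0.602: τ_max = 16T/(π d_o³ (1−k⁴)), so d_o = [16T/(π τ_allow (1−k⁴))]^(1/3) = [16·66.00/(π·7.19×10^7·0.8687)]^(1/3) = 0.01752 m.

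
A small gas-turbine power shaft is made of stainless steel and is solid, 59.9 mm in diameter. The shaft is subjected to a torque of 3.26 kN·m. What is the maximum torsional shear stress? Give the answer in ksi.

11.2 ksi

J = πd⁴/32 = π(0.0599)⁴/32 = 1.264×10^-6 m⁴.
τ_max = T·r/J = 3260 × 0.0300 / 1.264×10^-6 = 7.725×10^7 Pa.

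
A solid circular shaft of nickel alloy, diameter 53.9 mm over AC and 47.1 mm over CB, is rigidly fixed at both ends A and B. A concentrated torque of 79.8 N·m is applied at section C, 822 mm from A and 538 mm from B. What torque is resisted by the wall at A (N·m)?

Compatibility: T_A·a/J_AC = T_B·b/J_CB with T_A + T_B = T₀.
J_AC = 8.29×10^-7 m⁴, J_CB = 4.83×10^-7 m⁴, so T_A = T₀·(J_AC/a)/((J_AC/a)+(J_CB/b)) = 42.20 N·m, T_B = 37.60 N·m.

42.2 N·m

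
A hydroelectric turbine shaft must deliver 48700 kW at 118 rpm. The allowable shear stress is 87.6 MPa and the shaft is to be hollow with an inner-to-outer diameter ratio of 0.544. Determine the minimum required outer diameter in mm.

ω = 2π·118/60 = 12.36 rad/s, so T = P/ω = 48700×10³ / 12.36 = 3.941e6 N·m.
For a hollow shaft with d_i/d_o = 0.544: τ_max = 16T/(π d_o³ (1−k⁴)), so d_o = [16T/(π τ_allow (1−k⁴))]^(1/3) = [16·3.941e6/(π·8.76×10^7·0.9124)]^(1/3) = 0.6309 m.

631 mm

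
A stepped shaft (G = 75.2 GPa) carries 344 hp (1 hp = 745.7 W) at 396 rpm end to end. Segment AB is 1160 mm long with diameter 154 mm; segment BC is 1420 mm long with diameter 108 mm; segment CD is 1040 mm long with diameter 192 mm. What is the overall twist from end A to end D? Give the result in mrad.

11.1 mrad

ω = 2π·396/60 = 41.47 rad/s, so T = P/ω = 344×745.7 / 41.47 = 6186 N·m.
J_AB = π(0.154)⁴/32 = 5.52×10^-5 m⁴; J_BC = π(0.108)⁴/32 = 1.34×10^-5 m⁴; J_CD = π(0.192)⁴/32 = 1.33×10^-4 m⁴.
θ = (T/G)·Σ L_i/J_i = (6186/75.2×10⁹)·(1.16/5.52×10^-5 + 1.42/1.34×10^-5 + 1.04/1.33×10^-4) = 0.01111 rad.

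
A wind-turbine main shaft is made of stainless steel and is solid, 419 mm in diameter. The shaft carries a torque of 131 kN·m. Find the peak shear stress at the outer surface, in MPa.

J = πd⁴/32 = π(0.419)⁴/32 = 3.026×10^-3 m⁴.
τ_max = T·r/J = 131000 × 0.209 / 3.026×10^-3 = 9.070×10^6 Pa.

9.07 MPa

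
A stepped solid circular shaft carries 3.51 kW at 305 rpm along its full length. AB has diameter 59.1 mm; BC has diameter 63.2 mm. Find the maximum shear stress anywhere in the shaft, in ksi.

0.393 ksi

ω = 2π·305/60 = 31.94 rad/s, so T = P/ω = 3.51×10³ / 31.94 = 109.9 N·m.
Under the same torque, τ_max = 16T/(πd³) is largest where d is smallest — segment AB (d = 59.1 mm).
τ_max = 16·109.9/(π·(0.0591)³) = 2.711×10^6 Pa.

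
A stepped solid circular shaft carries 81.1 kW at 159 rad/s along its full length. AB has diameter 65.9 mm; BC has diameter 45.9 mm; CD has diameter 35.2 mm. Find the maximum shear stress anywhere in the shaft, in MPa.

59.6 MPa

ω = 159 rad/s, so T = P/ω = 81.1×10³ / 159.0 = 510.1 N·m.
Under the same torque, τ_max = 16T/(πd³) is largest where d is smallest — segment CD (d = 35.2 mm).
τ_max = 16·510.1/(π·(0.0352)³) = 5.956×10^7 Pa.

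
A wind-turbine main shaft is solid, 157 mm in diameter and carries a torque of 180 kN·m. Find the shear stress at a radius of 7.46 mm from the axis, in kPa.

22500 kPa

J = πd⁴/32 = π(0.157)⁴/32 = 5.965×10^-5 m⁴.
Shear stress varies linearly with radius: τ = T·r/J = 180000 × 0.00746 / 5.965×10^-5 = 2.251×10^7 Pa.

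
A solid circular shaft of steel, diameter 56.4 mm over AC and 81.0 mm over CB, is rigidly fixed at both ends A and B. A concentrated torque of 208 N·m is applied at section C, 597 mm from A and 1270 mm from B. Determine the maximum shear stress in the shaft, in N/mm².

Compatibility: T_A·a/J_AC = T_B·b/J_CB with T_A + T_B = T₀.
J_AC = 9.93×10^-7 m⁴, J_CB = 4.23×10^-6 m⁴, so T_A = T₀·(J_AC/a)/((J_AC/a)+(J_CB/b)) = 69.34 N·m, T_B = 138.7 N·m.
τ in each portion: τ_AC = 1.97×10^6 Pa, τ_CB = 1.33×10^6 Pa; maximum is in AC.
τ_max = T_AC·r/J = 69.34·0.0282/9.93×10^-7 = 1.968×10^6 Pa.

1.97 N/mm²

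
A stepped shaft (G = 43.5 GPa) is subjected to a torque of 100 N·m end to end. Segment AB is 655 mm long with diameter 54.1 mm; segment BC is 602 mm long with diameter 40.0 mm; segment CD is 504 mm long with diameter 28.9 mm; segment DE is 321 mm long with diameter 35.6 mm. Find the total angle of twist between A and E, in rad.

0.0289 rad

J_AB = π(0.0541)⁴/32 = 8.41×10^-7 m⁴; J_BC = π(0.0400)⁴/32 = 2.51×10^-7 m⁴; J_CD = π(0.0289)⁴/32 = 6.85×10^-8 m⁴; J_DE = π(0.0356)⁴/32 = 1.58×10^-7 m⁴.
θ = (T/G)·Σ L_i/J_i = (100.0/43.5×10⁹)·(0.655/8.41×10^-7 + 0.602/2.51×10^-7 + 0.504/6.85×10^-8 + 0.321/1.58×10^-7) = 0.02889 rad.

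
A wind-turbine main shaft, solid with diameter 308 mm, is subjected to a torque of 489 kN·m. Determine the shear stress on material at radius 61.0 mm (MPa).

33.8 MPa

J = πd⁴/32 = π(0.308)⁴/32 = 8.835×10^-4 m⁴.
Shear stress varies linearly with radius: τ = T·r/J = 489000 × 0.0610 / 8.835×10^-4 = 3.376×10^7 Pa.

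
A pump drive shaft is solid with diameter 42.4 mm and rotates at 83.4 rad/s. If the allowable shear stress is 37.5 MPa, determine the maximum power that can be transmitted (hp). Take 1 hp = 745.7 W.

62.8 hp

J = πd⁴/32 = π(0.0424)⁴/32 = 3.173×10^-7 m⁴.
T_max = τ_allow·J/r = 3.75×10^7 × 3.173×10^-7 / 0.0212 = 561.3 N·m.
ω = 83.4 rad/s, so P_max = T_max·ω = 4.681×10^4 W.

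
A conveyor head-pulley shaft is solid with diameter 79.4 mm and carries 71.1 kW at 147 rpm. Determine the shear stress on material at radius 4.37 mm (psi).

ω = 2π·147/60 = 15.39 rad/s, so T = P/ω = 71.1×10³ / 15.39 = 4619 N·m.
J = πd⁴/32 = π(0.0794)⁴/32 = 3.902×10^-6 m⁴.
Shear stress varies linearly with radius: τ = T·r/J = 4619 × 0.00437 / 3.902×10^-6 = 5.173×10^6 Pa.

750 psi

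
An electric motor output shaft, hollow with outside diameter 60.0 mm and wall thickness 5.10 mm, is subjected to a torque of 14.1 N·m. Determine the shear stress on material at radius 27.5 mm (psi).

J = π(d_o⁴ − d_i⁴)/32 = π(0.0600⁴ − 0.0498⁴)/32 = 6.685×10^-7 m⁴.
Shear stress varies linearly with radius: τ = T·r/J = 14.10 × 0.0275 / 6.685×10^-7 = 5.800×10^5 Pa.

84.1 psi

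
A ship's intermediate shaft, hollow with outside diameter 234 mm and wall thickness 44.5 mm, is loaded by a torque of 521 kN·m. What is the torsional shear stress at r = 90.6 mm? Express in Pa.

J = π(d_o⁴ − d_i⁴)/32 = π(0.234⁴ − 0.145⁴)/32 = 2.510×10^-4 m⁴.
Shear stress varies linearly with radius: τ = T·r/J = 521000 × 0.0906 / 2.510×10^-4 = 1.881×10^8 Pa.

1.88e8 Pa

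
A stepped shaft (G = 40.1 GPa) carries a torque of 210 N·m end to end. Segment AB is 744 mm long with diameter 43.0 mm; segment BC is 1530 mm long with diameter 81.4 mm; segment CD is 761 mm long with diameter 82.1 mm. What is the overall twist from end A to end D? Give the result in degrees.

J_AB = π(0.0430)⁴/32 = 3.36×10^-7 m⁴; J_BC = π(0.0814)⁴/32 = 4.31×10^-6 m⁴; J_CD = π(0.0821)⁴/32 = 4.46×10^-6 m⁴.
θ = (T/G)·Σ L_i/J_i = (210.0/40.1×10⁹)·(0.744/3.36×10^-7 + 1.53/4.31×10^-6 + 0.761/4.46×10^-6) = 0.01436 rad.

0.823°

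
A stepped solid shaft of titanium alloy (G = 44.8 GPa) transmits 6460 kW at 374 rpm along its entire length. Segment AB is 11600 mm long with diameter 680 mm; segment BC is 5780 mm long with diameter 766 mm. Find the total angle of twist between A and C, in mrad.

ω = 2π·374/60 = 39.17 rad/s, so T = P/ω = 6460×10³ / 39.17 = 164900 N·m.
J_AB = π(0.680)⁴/32 = 0.0210 m⁴; J_BC = π(0.766)⁴/32 = 0.0338 m⁴.
θ = (T/G)·Σ L_i/J_i = (164900/44.8×10⁹)·(11.6/0.0210 + 5.78/0.0338) = 2.664×10^-3 rad.

2.66 mrad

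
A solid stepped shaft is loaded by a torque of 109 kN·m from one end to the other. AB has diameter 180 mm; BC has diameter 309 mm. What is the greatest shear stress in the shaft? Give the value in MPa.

Under the same torque, τ_max = 16T/(πd³) is largest where d is smallest — segment AB (d = 180 mm).
τ_max = 16·109000/(π·(0.180)³) = 9.519×10^7 Pa.

95.2 MPa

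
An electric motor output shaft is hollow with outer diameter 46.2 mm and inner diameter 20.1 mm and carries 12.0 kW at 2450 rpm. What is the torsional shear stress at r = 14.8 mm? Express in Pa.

ω = 2π·2450/60 = 256.6 rad/s, so T = P/ω = 12.0×10³ / 256.6 = 46.77 N·m.
J = π(d_o⁴ − d_i⁴)/32 = π(0.0462⁴ − 0.0201⁴)/32 = 4.312×10^-7 m⁴.
Shear stress varies linearly with radius: τ = T·r/J = 46.77 × 0.0148 / 4.312×10^-7 = 1.605×10^6 Pa.

1.61e6 Pa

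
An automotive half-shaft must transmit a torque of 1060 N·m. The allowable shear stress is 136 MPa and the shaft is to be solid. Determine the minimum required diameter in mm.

For a solid shaft τ_max = 16T/(πd³), so d = (16T/(π τ_allow))^(1/3) = (16·1060/(π·1.36×10^8))^(1/3) = 0.03411 m.

34.1 mm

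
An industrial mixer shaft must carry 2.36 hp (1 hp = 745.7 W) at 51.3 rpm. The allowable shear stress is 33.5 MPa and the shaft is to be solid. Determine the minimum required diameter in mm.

36.8 mm

ω = 2π·51.3/60 = 5.372 rad/s, so T = P/ω = 2.36×745.7 / 5.372 = 327.6 N·m.
For a solid shaft τ_max = 16T/(πd³), so d = (16T/(π τ_allow))^(1/3) = (16·327.6/(π·3.35×10^7))^(1/3) = 0.03679 m.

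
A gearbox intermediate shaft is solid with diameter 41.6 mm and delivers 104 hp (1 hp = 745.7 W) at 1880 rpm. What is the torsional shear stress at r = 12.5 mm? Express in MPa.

16.7 MPa

ω = 2π·1880/60 = 196.9 rad/s, so T = P/ω = 104×745.7 / 196.9 = 393.9 N·m.
J = πd⁴/32 = π(0.0416)⁴/32 = 2.940×10^-7 m⁴.
Shear stress varies linearly with radius: τ = T·r/J = 393.9 × 0.0125 / 2.940×10^-7 = 1.675×10^7 Pa.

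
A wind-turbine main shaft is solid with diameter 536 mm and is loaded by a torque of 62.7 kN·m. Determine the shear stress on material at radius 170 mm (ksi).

J = πd⁴/32 = π(0.536)⁴/32 = 8.103×10^-3 m⁴.
Shear stress varies linearly with radius: τ = T·r/J = 62700 × 0.170 / 8.103×10^-3 = 1.315×10^6 Pa.

0.191 ksi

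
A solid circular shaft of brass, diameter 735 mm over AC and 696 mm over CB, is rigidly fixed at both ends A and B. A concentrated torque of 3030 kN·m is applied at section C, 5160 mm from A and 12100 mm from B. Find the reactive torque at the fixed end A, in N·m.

Compatibility: T_A·a/J_AC = T_B·b/J_CB with T_A + T_B = T₀.
J_AC = 0.0287 m⁴, J_CB = 0.0230 m⁴, so T_A = T₀·(J_AC/a)/((J_AC/a)+(J_CB/b)) = 2.256e6 N·m, T_B = 773700 N·m.

2.26e6 N·m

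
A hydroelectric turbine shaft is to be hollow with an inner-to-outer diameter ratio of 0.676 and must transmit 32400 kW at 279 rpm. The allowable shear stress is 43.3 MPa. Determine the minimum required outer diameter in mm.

548 mm

ω = 2π·279/60 = 29.22 rad/s, so T = P/ω = 32400×10³ / 29.22 = 1.109e6 N·m.
For a hollow shaft with d_i/d_o = 0.676: τ_max = 16T/(π d_o³ (1−k⁴)), so d_o = [16T/(π τ_allow (1−k⁴))]^(1/3) = [16·1.109e6/(π·4.33×10^7·0.7912)]^(1/3) = 0.5483 m.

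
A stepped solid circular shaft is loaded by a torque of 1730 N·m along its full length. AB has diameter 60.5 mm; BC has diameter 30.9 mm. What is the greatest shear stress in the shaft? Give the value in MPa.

Under the same torque, τ_max = 16T/(πd³) is largest where d is smallest — segment BC (d = 30.9 mm).
τ_max = 16·1730/(π·(0.0309)³) = 2.986×10^8 Pa.

299 MPa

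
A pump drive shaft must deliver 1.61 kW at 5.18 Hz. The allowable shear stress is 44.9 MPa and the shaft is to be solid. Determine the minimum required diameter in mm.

17.8 mm

ω = 2π·5.18 = 32.55 rad/s, so T = P/ω = 1.61×10³ / 32.55 = 49.47 N·m.
For a solid shaft τ_max = 16T/(πd³), so d = (16T/(π τ_allow))^(1/3) = (16·49.47/(π·4.49×10^7))^(1/3) = 0.01777 m.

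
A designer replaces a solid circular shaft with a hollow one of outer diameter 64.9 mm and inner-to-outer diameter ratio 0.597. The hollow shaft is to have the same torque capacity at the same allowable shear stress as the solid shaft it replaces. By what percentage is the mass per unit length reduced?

Equal τ_max and T ⇒ the solid shaft needs d_s³ = d_o³(1−k⁴), so d_s = 64.9·(1−0.597⁴)^(1/3) = 62.03 mm.
Area ratio A_h/A_s = d_o²(1−k²)/d_s² = (1−k²)/(1−k⁴)^(2/3) = 0.7046.
Mass saving = 1 − 0.7046 = 29.5 %.

29.5 %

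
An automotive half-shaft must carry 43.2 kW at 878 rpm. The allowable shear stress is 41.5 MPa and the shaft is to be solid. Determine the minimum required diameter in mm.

38.6 mm

ω = 2π·878/60 = 91.94 rad/s, so T = P/ω = 43.2×10³ / 91.94 = 469.9 N·m.
For a solid shaft τ_max = 16T/(πd³), so d = (16T/(π τ_allow))^(1/3) = (16·469.9/(π·4.15×10^7))^(1/3) = 0.03863 m.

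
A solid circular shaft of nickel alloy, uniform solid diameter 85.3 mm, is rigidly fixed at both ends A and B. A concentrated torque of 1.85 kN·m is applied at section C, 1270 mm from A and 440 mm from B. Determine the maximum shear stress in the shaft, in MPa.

With uniform GJ and both ends fixed, compatibility θ_AC = θ_CB gives T_A·a = T_B·b, together with T_A + T_B = T₀.
T_A = T₀·b/(a+b) = 1850·440/1710 = 476.0 N·m; T_B = 1374 N·m.
τ in each portion: τ_AC = 3.91×10^6 Pa, τ_CB = 1.13×10^7 Pa; maximum is in CB.
τ_max = T_CB·r/J = 1374·0.0427/5.20×10^-6 = 1.127×10^7 Pa.

11.3 MPa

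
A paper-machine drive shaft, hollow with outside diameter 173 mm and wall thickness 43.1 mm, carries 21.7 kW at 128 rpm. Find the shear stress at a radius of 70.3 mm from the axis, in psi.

ω = 2π·128/60 = 13.40 rad/s, so T = P/ω = 21.7×10³ / 13.40 = 1619 N·m.
J = π(d_o⁴ − d_i⁴)/32 = π(0.173⁴ − 0.0868⁴)/32 = 8.237×10^-5 m⁴.
Shear stress varies linearly with radius: τ = T·r/J = 1619 × 0.0703 / 8.237×10^-5 = 1.382×10^6 Pa.

200 psi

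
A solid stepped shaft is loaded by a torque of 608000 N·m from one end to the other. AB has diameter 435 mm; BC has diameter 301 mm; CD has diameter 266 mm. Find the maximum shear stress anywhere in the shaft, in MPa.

Under the same torque, τ_max = 16T/(πd³) is largest where d is smallest — segment CD (d = 266 mm).
τ_max = 16·608000/(π·(0.266)³) = 1.645×10^8 Pa.

165 MPa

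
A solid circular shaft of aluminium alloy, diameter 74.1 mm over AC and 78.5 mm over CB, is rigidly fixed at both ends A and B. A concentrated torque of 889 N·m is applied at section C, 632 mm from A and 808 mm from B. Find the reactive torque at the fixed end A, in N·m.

448 N·m

Compatibility: T_A·a/J_AC = T_B·b/J_CB with T_A + T_B = T₀.
J_AC = 2.96×10^-6 m⁴, J_CB = 3.73×10^-6 m⁴, so T_A = T₀·(J_AC/a)/((J_AC/a)+(J_CB/b)) = 447.8 N·m, T_B = 441.2 N·m.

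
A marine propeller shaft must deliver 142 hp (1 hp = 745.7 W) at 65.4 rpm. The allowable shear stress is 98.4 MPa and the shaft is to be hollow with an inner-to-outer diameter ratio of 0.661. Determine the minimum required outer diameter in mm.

99.6 mm

ω = 2π·65.4/60 = 6.849 rad/s, so T = P/ω = 142×745.7 / 6.849 = 15460 N·m.
For a hollow shaft with d_i/d_o = 0.661: τ_max = 16T/(π d_o³ (1−k⁴)), so d_o = [16T/(π τ_allow (1−k⁴))]^(1/3) = [16·15460/(π·9.84×10^7·0.8091)]^(1/3) = 0.09963 m.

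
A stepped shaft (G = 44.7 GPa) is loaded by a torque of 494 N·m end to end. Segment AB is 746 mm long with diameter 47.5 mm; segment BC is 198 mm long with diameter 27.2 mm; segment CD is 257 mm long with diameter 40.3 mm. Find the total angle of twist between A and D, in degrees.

3.91°

J_AB = π(0.0475)⁴/32 = 5.00×10^-7 m⁴; J_BC = π(0.0272)⁴/32 = 5.37×10^-8 m⁴; J_CD = π(0.0403)⁴/32 = 2.59×10^-7 m⁴.
θ = (T/G)·Σ L_i/J_i = (494.0/44.7×10⁹)·(0.746/5.00×10^-7 + 0.198/5.37×10^-8 + 0.257/2.59×10^-7) = 0.06818 rad.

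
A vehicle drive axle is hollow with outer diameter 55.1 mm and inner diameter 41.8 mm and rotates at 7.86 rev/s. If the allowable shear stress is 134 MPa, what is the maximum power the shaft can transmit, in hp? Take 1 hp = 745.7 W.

J = π(d_o⁴ − d_i⁴)/32 = π(0.0551⁴ − 0.0418⁴)/32 = 6.052×10^-7 m⁴.
T_max = τ_allow·J/r = 1.34×10^8 × 6.052×10^-7 / 0.0276 = 2944 N·m.
ω = 2π·7.86 = 49.39 rad/s, so P_max = T_max·ω = 1.454×10^5 W.

195 hp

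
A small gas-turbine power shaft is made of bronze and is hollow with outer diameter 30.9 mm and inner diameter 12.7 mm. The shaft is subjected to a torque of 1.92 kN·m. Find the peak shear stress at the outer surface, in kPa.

341000 kPa

J = π(d_o⁴ − d_i⁴)/32 = π(0.0309⁴ − 0.0127⁴)/32 = 8.695×10^-8 m⁴.
τ_max = T·r/J = 1920 × 0.0154 / 8.695×10^-8 = 3.412×10^8 Pa.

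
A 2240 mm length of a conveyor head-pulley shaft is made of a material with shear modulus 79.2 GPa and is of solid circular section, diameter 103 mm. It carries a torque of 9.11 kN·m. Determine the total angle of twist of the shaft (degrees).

J = πd⁴/32 = π(0.103)⁴/32 = 1.105×10^-5 m⁴.
θ = T·L/(G·J) = 9110 × 2.24 / (79.2×10⁹ × 1.105×10^-5) = 0.02332 rad.

1.34°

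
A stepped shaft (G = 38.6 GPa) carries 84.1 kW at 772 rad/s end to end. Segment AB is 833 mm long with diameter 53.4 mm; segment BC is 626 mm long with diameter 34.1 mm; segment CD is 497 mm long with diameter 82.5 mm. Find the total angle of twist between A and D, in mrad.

16.6 mrad

ω = 772 rad/s, so T = P/ω = 84.1×10³ / 772.0 = 108.9 N·m.
J_AB = π(0.0534)⁴/32 = 7.98×10^-7 m⁴; J_BC = π(0.0341)⁴/32 = 1.33×10^-7 m⁴; J_CD = π(0.0825)⁴/32 = 4.55×10^-6 m⁴.
θ = (T/G)·Σ L_i/J_i = (108.9/38.6×10⁹)·(0.833/7.98×10^-7 + 0.626/1.33×10^-7 + 0.497/4.55×10^-6) = 0.01656 rad.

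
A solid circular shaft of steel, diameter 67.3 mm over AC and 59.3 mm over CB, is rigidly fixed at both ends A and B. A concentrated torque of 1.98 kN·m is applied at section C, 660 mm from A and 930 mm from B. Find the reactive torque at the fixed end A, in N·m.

1390 N·m

Compatibility: T_A·a/J_AC = T_B·b/J_CB with T_A + T_B = T₀.
J_AC = 2.01×10^-6 m⁴, J_CB = 1.21×10^-6 m⁴, so T_A = T₀·(J_AC/a)/((J_AC/a)+(J_CB/b)) = 1387 N·m, T_B = 593.2 N·m.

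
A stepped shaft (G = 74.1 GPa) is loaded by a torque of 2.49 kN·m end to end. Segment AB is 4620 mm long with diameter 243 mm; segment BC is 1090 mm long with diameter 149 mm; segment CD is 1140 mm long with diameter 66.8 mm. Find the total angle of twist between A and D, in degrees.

1.19°

J_AB = π(0.243)⁴/32 = 3.42×10^-4 m⁴; J_BC = π(0.149)⁴/32 = 4.84×10^-5 m⁴; J_CD = π(0.0668)⁴/32 = 1.95×10^-6 m⁴.
θ = (T/G)·Σ L_i/J_i = (2490/74.1×10⁹)·(4.62/3.42×10^-4 + 1.09/4.84×10^-5 + 1.14/1.95×10^-6) = 0.02081 rad.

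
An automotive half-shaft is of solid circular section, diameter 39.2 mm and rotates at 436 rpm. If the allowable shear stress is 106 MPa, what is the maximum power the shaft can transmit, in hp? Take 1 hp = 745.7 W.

76.8 hp

J = πd⁴/32 = π(0.0392)⁴/32 = 2.318×10^-7 m⁴.
T_max = τ_allow·J/r = 1.06×10^8 × 2.318×10^-7 / 0.0196 = 1254 N·m.
ω = 2π·436/60 = 45.66 rad/s, so P_max = T_max·ω = 5.724×10^4 W.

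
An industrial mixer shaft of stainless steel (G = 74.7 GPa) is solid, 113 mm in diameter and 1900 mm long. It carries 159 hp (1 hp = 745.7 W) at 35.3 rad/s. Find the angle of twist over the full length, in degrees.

0.306°

ω = 35.3 rad/s, so T = P/ω = 159×745.7 / 35.30 = 3359 N·m.
J = πd⁴/32 = π(0.113)⁴/32 = 1.601×10^-5 m⁴.
θ = T·L/(G·J) = 3359 × 1.90 / (74.7×10⁹ × 1.601×10^-5) = 5.337×10^-3 rad.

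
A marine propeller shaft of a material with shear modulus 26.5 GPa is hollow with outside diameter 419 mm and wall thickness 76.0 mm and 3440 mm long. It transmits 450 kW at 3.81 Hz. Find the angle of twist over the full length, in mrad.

0.966 mrad

ω = 2π·3.81 = 23.94 rad/s, so T = P/ω = 450×10³ / 23.94 = 18800 N·m.
J = π(d_o⁴ − d_i⁴)/32 = π(0.419⁴ − 0.267⁴)/32 = 2.527×10^-3 m⁴.
θ = T·L/(G·J) = 18800 × 3.44 / (26.5×10⁹ × 2.527×10^-3) = 9.656×10^-4 rad.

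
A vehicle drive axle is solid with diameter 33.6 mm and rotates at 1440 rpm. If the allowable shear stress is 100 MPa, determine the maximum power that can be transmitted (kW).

J = πd⁴/32 = π(0.0336)⁴/32 = 1.251×10^-7 m⁴.
T_max = τ_allow·J/r = 1.00×10^8 × 1.251×10^-7 / 0.0168 = 744.8 N·m.
ω = 2π·1440/60 = 150.8 rad/s, so P_max = T_max·ω = 1.123×10^5 W.

112 kW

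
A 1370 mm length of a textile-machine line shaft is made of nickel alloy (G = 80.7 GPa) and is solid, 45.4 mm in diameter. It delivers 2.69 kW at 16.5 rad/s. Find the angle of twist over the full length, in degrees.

ω = 16.5 rad/s, so T = P/ω = 2.69×10³ / 16.50 = 163.0 N·m.
J = πd⁴/32 = π(0.0454)⁴/32 = 4.171×10^-7 m⁴.
θ = T·L/(G·J) = 163.0 × 1.37 / (80.7×10⁹ × 4.171×10^-7) = 6.636×10^-3 rad.

0.380°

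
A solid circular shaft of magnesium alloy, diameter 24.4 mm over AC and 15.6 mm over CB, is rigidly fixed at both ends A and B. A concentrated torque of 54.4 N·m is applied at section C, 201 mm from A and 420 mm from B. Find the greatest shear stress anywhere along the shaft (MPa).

Compatibility: T_A·a/J_AC = T_B·b/J_CB with T_A + T_B = T₀.
J_AC = 3.48×10^-8 m⁴, J_CB = 5.81×10^-9 m⁴, so T_A = T₀·(J_AC/a)/((J_AC/a)+(J_CB/b)) = 50.37 N·m, T_B = 4.028 N·m.
τ in each portion: τ_AC = 1.77×10^7 Pa, τ_CB = 5.40×10^6 Pa; maximum is in AC.
τ_max = T_AC·r/J = 50.37·0.0122/3.48×10^-8 = 1.766×10^7 Pa.

17.7 MPa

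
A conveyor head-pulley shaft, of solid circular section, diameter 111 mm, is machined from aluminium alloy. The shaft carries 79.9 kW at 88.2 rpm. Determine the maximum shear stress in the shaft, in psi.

ω = 2π·88.2/60 = 9.236 rad/s, so T = P/ω = 79.9×10³ / 9.236 = 8651 N·m.
J = πd⁴/32 = π(0.111)⁴/32 = 1.490×10^-5 m⁴.
τ_max = T·r/J = 8651 × 0.0555 / 1.490×10^-5 = 3.221×10^7 Pa.

4670 psi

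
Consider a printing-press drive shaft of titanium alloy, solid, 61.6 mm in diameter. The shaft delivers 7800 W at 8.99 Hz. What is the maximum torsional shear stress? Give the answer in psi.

436 psi

ω = 2π·8.99 = 56.49 rad/s, so T = P/ω = 7800 / 56.49 = 138.1 N·m.
J = πd⁴/32 = π(0.0616)⁴/32 = 1.414×10^-6 m⁴.
τ_max = T·r/J = 138.1 × 0.0308 / 1.414×10^-6 = 3.009×10^6 Pa.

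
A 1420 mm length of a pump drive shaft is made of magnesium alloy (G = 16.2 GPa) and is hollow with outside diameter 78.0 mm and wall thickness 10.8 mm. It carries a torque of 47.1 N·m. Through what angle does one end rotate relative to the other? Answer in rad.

0.00156 rad

J = π(d_o⁴ − d_i⁴)/32 = π(0.0780⁴ − 0.0564⁴)/32 = 2.641×10^-6 m⁴.
θ = T·L/(G·J) = 47.10 × 1.42 / (16.2×10⁹ × 2.641×10^-6) = 1.563×10^-3 rad.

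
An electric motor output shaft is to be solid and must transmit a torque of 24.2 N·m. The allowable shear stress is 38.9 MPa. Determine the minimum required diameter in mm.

14.7 mm

For a solid shaft τ_max = 16T/(πd³), so d = (16T/(π τ_allow))^(1/3) = (16·24.20/(π·3.89×10^7))^(1/3) = 0.01469 m.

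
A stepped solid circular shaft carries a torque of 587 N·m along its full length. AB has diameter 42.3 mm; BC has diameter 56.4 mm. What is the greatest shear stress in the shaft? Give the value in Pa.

3.95e7 Pa

Under the same torque, τ_max = 16T/(πd³) is largest where d is smallest — segment AB (d = 42.3 mm).
τ_max = 16·587.0/(π·(0.0423)³) = 3.950×10^7 Pa.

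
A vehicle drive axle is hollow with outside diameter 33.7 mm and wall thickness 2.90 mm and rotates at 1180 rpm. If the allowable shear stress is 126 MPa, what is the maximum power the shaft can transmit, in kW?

J = π(d_o⁴ − d_i⁴)/32 = π(0.0337⁴ − 0.0279⁴)/32 = 6.714×10^-8 m⁴.
T_max = τ_allow·J/r = 1.26×10^8 × 6.714×10^-8 / 0.0169 = 502.0 N·m.
ω = 2π·1180/60 = 123.6 rad/s, so P_max = T_max·ω = 6.204×10^4 W.

62.0 kW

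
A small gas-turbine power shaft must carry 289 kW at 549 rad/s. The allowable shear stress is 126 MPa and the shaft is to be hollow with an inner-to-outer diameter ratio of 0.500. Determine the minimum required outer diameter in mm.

28.3 mm

ω = 549 rad/s, so T = P/ω = 289×10³ / 549.0 = 526.4 N·m.
For a hollow shaft with d_i/d_o = 0.500: τ_max = 16T/(π d_o³ (1−k⁴)), so d_o = [16T/(π τ_allow (1−k⁴))]^(1/3) = [16·526.4/(π·1.26×10^8·0.9375)]^(1/3) = 0.02831 m.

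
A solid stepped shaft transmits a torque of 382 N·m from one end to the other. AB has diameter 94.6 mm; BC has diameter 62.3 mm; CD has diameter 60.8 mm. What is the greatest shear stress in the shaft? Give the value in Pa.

Under the same torque, τ_max = 16T/(πd³) is largest where d is smallest — segment CD (d = 60.8 mm).
τ_max = 16·382.0/(π·(0.0608)³) = 8.656×10^6 Pa.

8.66e6 Pa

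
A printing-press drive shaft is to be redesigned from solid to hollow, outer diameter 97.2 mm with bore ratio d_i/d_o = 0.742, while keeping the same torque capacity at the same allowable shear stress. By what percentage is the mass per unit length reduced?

Equal τ_max and T ⇒ the solid shaft needs d_s³ = d_o³(1−k⁴), so d_s = 97.2·(1−0.742⁴)^(1/3) = 86.18 mm.
Area ratio A_h/A_s = d_o²(1−k²)/d_s² = (1−k²)/(1−k⁴)^(2/3) = 0.5718.
Mass saving = 1 − 0.5718 = 42.8 %.

42.8 %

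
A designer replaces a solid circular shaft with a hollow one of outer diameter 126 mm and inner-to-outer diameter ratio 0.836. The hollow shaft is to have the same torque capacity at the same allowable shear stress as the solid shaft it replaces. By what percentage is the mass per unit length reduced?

52.9 %

Equal τ_max and T ⇒ the solid shaft needs d_s³ = d_o³(1−k⁴), so d_s = 126·(1−0.836⁴)^(1/3) = 100.8 mm.
Area ratio A_h/A_s = d_o²(1−k²)/d_s² = (1−k²)/(1−k⁴)^(2/3) = 0.4708.
Mass saving = 1 − 0.4708 = 52.9 %.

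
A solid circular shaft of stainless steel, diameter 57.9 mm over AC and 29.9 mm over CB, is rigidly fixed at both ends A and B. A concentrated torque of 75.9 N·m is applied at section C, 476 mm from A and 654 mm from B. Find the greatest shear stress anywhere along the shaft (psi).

275 psi

Compatibility: T_A·a/J_AC = T_B·b/J_CB with T_A + T_B = T₀.
J_AC = 1.10×10^-6 m⁴, J_CB = 7.85×10^-8 m⁴, so T_A = T₀·(J_AC/a)/((J_AC/a)+(J_CB/b)) = 72.16 N·m, T_B = 3.735 N·m.
τ in each portion: τ_AC = 1.89×10^6 Pa, τ_CB = 7.12×10^5 Pa; maximum is in AC.
τ_max = T_AC·r/J = 72.16·0.0290/1.10×10^-6 = 1.893×10^6 Pa.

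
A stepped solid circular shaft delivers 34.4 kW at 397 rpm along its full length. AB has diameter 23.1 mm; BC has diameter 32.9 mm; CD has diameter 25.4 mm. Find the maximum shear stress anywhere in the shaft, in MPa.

ω = 2π·397/60 = 41.57 rad/s, so T = P/ω = 34.4×10³ / 41.57 = 827.4 N·m.
Under the same torque, τ_max = 16T/(πd³) is largest where d is smallest — segment AB (d = 23.1 mm).
τ_max = 16·827.4/(π·(0.0231)³) = 3.419×10^8 Pa.

342 MPa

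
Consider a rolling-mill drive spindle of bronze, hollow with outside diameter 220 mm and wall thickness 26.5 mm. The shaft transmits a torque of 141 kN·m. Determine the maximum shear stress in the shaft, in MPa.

J = π(d_o⁴ − d_i⁴)/32 = π(0.220⁴ − 0.167⁴)/32 = 1.536×10^-4 m⁴.
τ_max = T·r/J = 141000 × 0.110 / 1.536×10^-4 = 1.010×10^8 Pa.

101 MPa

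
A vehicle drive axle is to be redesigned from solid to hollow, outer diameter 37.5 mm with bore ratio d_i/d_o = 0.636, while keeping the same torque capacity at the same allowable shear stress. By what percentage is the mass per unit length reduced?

Equal τ_max and T ⇒ the solid shaft needs d_s³ = d_o³(1−k⁴), so d_s = 37.5·(1−0.636⁴)^(1/3) = 35.33 mm.
Area ratio A_h/A_s = d_o²(1−k²)/d_s² = (1−k²)/(1−k⁴)^(2/3) = 0.6708.
Mass saving = 1 − 0.6708 = 32.9 %.

32.9 %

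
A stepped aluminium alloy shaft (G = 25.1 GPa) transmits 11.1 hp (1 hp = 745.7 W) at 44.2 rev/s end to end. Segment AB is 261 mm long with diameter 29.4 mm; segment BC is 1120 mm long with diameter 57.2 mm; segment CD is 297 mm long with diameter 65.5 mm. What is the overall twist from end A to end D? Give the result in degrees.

0.326°

ω = 2π·44.2 = 277.7 rad/s, so T = P/ω = 11.1×745.7 / 277.7 = 29.80 N·m.
J_AB = π(0.0294)⁴/32 = 7.33×10^-8 m⁴; J_BC = π(0.0572)⁴/32 = 1.05×10^-6 m⁴; J_CD = π(0.0655)⁴/32 = 1.81×10^-6 m⁴.
θ = (T/G)·Σ L_i/J_i = (29.80/25.1×10⁹)·(0.261/7.33×10^-8 + 1.12/1.05×10^-6 + 0.297/1.81×10^-6) = 5.686×10^-3 rad.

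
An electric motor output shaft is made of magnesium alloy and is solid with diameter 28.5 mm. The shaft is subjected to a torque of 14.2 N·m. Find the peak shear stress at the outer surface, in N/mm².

J = πd⁴/32 = π(0.0285)⁴/32 = 6.477×10^-8 m⁴.
τ_max = T·r/J = 14.20 × 0.0143 / 6.477×10^-8 = 3.124×10^6 Pa.

3.12 N/mm²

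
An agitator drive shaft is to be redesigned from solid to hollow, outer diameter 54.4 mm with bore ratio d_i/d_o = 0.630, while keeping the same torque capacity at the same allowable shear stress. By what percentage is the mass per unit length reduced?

Equal τ_max and T ⇒ the solid shaft needs d_s³ = d_o³(1−k⁴), so d_s = 54.4·(1−0.630⁴)^(1/3) = 51.38 mm.
Area ratio A_h/A_s = d_o²(1−k²)/d_s² = (1−k²)/(1−k⁴)^(2/3) = 0.6761.
Mass saving = 1 − 0.6761 = 32.4 %.

32.4 %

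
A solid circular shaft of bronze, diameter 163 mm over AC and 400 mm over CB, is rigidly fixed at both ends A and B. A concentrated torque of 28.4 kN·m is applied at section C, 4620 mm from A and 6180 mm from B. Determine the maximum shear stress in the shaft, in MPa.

2.18 MPa

Compatibility: T_A·a/J_AC = T_B·b/J_CB with T_A + T_B = T₀.
J_AC = 6.93×10^-5 m⁴, J_CB = 2.51×10^-3 m⁴, so T_A = T₀·(J_AC/a)/((J_AC/a)+(J_CB/b)) = 1010 N·m, T_B = 27390 N·m.
τ in each portion: τ_AC = 1.19×10^6 Pa, τ_CB = 2.18×10^6 Pa; maximum is in CB.
τ_max = T_CB·r/J = 27390·0.200/2.51×10^-3 = 2.180×10^6 Pa.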